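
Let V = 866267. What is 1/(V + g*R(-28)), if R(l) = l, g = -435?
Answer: 1/878447 ≈ 1.1384e-6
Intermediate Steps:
1/(V + g*R(-28)) = 1/(866267 - 435*(-28)) = 1/(866267 + 12180) = 1/878447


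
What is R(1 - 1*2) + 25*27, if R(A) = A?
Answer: 674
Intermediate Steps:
R(1 - 1*2) + 25*27 = (1 - 1*2) + 25*27 = (1 - 2) + 675 = -1 + 675 = 674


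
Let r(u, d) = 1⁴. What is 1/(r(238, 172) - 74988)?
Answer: -1/74987 ≈ -1.3336e-5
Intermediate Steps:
r(u, d) = 1
1/(r(238, 172) - 74988) = 1/(1 - 74988) = 1/(-74987) = -1/74987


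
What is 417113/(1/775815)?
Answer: 323602522095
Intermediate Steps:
417113/(1/775815) = 417113*775815 = 323602522095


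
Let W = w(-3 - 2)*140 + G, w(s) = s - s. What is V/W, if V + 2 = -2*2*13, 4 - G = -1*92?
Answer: -9/16 ≈ -0.56250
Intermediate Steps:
G = 96 (G = 4 - (-1)*92 = 4 - 1*(-92) = 4 + 92 = 96)
w(s) = 0
V = -54 (V = -2 - 2*2*13 = -2 - 4*13 = -2 - 52 = -54)
W = 96 (W = 0*140 + 96 = 0 + 96 = 96)
V/W = -54/96 = -54*1/96 = -9/16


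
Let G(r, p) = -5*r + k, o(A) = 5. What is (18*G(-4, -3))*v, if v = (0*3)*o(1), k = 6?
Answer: 0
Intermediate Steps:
G(r, p) = 6 - 5*r (G(r, p) = -5*r + 6 = 6 - 5*r)
v = 0 (v = (0*3)*5 = 0*5 = 0)
(18*G(-4, -3))*v = (18*(6 - 5*(-4)))*0 = (18*(6 + 20))*0 = (18*26)*0 = 468*0 = 0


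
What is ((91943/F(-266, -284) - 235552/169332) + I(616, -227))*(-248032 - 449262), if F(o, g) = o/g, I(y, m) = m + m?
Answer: -383603523430940072/5630289 ≈ -6.8132e+10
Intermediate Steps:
I(y, m) = 2*m
((91943/F(-266, -284) - 235552/169332) + I(616, -227))*(-248032 - 449262) = ((91943/((-266/(-284))) - 235552/169332) + 2*(-227))*(-248032 - 449262) = ((91943/((-266*(-1/284))) - 235552*1/169332) - 454)*(-697294) = ((91943/(133/142) - 58888/42333) - 454)*(-697294) = ((91943*(142/133) - 58888/42333) - 454)*(-697294) = ((13055906/133 - 58888/42333) - 454)*(-697294) = (552687836594/5630289 - 454)*(-697294) = (550131685388/5630289)*(-697294) = -383603523430940072/5630289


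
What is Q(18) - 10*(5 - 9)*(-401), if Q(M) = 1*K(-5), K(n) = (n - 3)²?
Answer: -15976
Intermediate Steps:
K(n) = (-3 + n)²
Q(M) = 64 (Q(M) = 1*(-3 - 5)² = 1*(-8)² = 1*64 = 64)
Q(18) - 10*(5 - 9)*(-401) = 64 - 10*(5 - 9)*(-401) = 64 - 10*(-4)*(-401) = 64 + 40*(-401) = 64 - 16040 = -15976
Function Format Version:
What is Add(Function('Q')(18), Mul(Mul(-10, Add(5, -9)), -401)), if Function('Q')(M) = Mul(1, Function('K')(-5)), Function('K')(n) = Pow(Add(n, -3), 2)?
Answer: -15976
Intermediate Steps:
Function('K')(n) = Pow(Add(-3, n), 2)
Function('Q')(M) = 64 (Function('Q')(M) = Mul(1, Pow(Add(-3, -5), 2)) = Mul(1, Pow(-8, 2)) = Mul(1, 64) = 64)
Add(Function('Q')(18), Mul(Mul(-10, Add(5, -9)), -401)) = Add(64, Mul(Mul(-10, Add(5, -9)), -401)) = Add(64, Mul(Mul(-10, -4), -401)) = Add(64, Mul(40, -401)) = Add(64, -16040) = -15976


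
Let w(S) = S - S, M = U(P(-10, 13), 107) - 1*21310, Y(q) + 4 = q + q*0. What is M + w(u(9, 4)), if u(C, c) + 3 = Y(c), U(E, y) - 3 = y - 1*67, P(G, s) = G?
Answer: -21267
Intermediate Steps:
Y(q) = -4 + q (Y(q) = -4 + (q + q*0) = -4 + (q + 0) = -4 + q)
U(E, y) = -64 + y (U(E, y) = 3 + (y - 1*67) = 3 + (y - 67) = 3 + (-67 + y) = -64 + y)
u(C, c) = -7 + c (u(C, c) = -3 + (-4 + c) = -7 + c)
M = -21267 (M = (-64 + 107) - 1*21310 = 43 - 21310 = -21267)
w(S) = 0
M + w(u(9, 4)) = -21267 + 0 = -21267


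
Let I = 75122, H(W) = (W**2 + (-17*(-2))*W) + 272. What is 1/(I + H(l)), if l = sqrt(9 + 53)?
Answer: 9432/711692033 - 17*sqrt(62)/2846768132 ≈ 1.3206e-5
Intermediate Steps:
l = sqrt(62) ≈ 7.8740
H(W) = 272 + W**2 + 34*W (H(W) = (W**2 + 34*W) + 272 = 272 + W**2 + 34*W)
1/(I + H(l)) = 1/(75122 + (272 + (sqrt(62))**2 + 34*sqrt(62))) = 1/(75122 + (272 + 62 + 34*sqrt(62))) = 1/(75122 + (334 + 34*sqrt(62))) = 1/(75456 + 34*sqrt(62))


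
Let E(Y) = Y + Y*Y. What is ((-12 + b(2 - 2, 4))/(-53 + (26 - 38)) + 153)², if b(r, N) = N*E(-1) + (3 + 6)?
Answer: 98962704/4225 ≈ 23423.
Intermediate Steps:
E(Y) = Y + Y²
b(r, N) = 9 (b(r, N) = N*(-(1 - 1)) + (3 + 6) = N*(-1*0) + 9 = N*0 + 9 = 0 + 9 = 9)
((-12 + b(2 - 2, 4))/(-53 + (26 - 38)) + 153)² = ((-12 + 9)/(-53 + (26 - 38)) + 153)² = (-3/(-53 - 12) + 153)² = (-3/(-65) + 153)² = (-3*(-1/65) + 153)² = (3/65 + 153)² = (9948/65)² = 98962704/4225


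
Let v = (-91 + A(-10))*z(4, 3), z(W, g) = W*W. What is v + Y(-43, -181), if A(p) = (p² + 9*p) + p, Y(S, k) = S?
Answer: -1499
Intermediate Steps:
z(W, g) = W²
A(p) = p² + 10*p
v = -1456 (v = (-91 - 10*(10 - 10))*4² = (-91 - 10*0)*16 = (-91 + 0)*16 = -91*16 = -1456)
v + Y(-43, -181) = -1456 - 43 = -1499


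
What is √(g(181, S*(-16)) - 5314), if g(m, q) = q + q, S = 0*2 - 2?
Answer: 5*I*√210 ≈ 72.457*I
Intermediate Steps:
S = -2 (S = 0 - 2 = -2)
g(m, q) = 2*q
√(g(181, S*(-16)) - 5314) = √(2*(-2*(-16)) - 5314) = √(2*32 - 5314) = √(64 - 5314) = √(-5250) = 5*I*√210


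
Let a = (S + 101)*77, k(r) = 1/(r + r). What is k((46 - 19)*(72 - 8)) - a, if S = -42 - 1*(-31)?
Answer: -23950079/3456 ≈ -6930.0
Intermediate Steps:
S = -11 (S = -42 + 31 = -11)
k(r) = 1/(2*r)
a = 6930 (a = (-11 + 101)*77 = 90*77 = 6930)
k((46 - 19)*(72 - 8)) - a = 1/(2*(((46 - 19)*(72 - 8)))) - 1*6930 = 1/(2*((27*64))) - 6930 = (1/2)/1728 - 6930 = (1/2)*(1/1728) - 6930 = 1/3456 - 6930 = -23950079/3456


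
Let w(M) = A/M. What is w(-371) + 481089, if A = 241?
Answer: 178483778/371 ≈ 4.8109e+5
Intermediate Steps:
w(M) = 241/M
w(-371) + 481089 = 241/(-371) + 481089 = 241*(-1/371) + 481089 = -241/371 + 481089 = 178483778/371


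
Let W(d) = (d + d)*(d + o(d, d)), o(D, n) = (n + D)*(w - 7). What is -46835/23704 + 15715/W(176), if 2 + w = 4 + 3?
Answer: -1134634265/550691328 ≈ -2.0604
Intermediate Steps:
w = 5 (w = -2 + (4 + 3) = -2 + 7 = 5)
o(D, n) = -2*D - 2*n (o(D, n) = (n + D)*(5 - 7) = (D + n)*(-2) = -2*D - 2*n)
W(d) = -6*d**2 (W(d) = (d + d)*(d + (-2*d - 2*d)) = (2*d)*(d - 4*d) = (2*d)*(-3*d) = -6*d**2)
-46835/23704 + 15715/W(176) = -46835/23704 + 15715/((-6*176**2)) = -46835*1/23704 + 15715/((-6*30976)) = -46835/23704 + 15715/(-185856) = -46835/23704 + 15715*(-1/185856) = -46835/23704 - 15715/185856 = -1134634265/550691328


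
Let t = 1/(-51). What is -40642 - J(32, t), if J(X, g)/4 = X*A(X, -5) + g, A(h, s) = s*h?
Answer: -1028258/51 ≈ -20162.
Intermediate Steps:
A(h, s) = h*s
t = -1/51 ≈ -0.019608
J(X, g) = -20*X² + 4*g (J(X, g) = 4*(X*(X*(-5)) + g) = 4*(X*(-5*X) + g) = 4*(-5*X² + g) = 4*(g - 5*X²) = -20*X² + 4*g)
-40642 - J(32, t) = -40642 - (-20*32² + 4*(-1/51)) = -40642 - (-20*1024 - 4/51) = -40642 - (-20480 - 4/51) = -40642 - 1*(-1044484/51) = -40642 + 1044484/51 = -1028258/51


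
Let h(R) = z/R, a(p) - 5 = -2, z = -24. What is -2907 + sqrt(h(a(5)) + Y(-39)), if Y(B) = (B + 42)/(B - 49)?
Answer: -2907 + I*sqrt(15554)/44 ≈ -2907.0 + 2.8344*I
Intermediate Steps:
a(p) = 3 (a(p) = 5 - 2 = 3)
h(R) = -24/R
Y(B) = (42 + B)/(-49 + B)
-2907 + sqrt(h(a(5)) + Y(-39)) = -2907 + sqrt(-24/3 + (42 - 39)/(-49 - 39)) = -2907 + sqrt(-24*1/3 + 3/(-88)) = -2907 + sqrt(-8 - 1/88*3) = -2907 + sqrt(-8 - 3/88) = -2907 + sqrt(-707/88) = -2907 + I*sqrt(15554)/44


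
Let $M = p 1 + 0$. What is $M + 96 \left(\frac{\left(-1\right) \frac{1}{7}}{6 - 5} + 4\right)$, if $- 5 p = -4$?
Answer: $\frac{12988}{35} \approx 371.09$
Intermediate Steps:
$p = \frac{4}{5}$ ($p = \left(- \frac{1}{5}\right) \left(-4\right) = \frac{4}{5} \approx 0.8$)
$M = \frac{4}{5}$ ($M = \frac{4}{5} \cdot 1 + 0 = \frac{4}{5} + 0 = \frac{4}{5} \approx 0.8$)
$M + 96 \left(\frac{\left(-1\right) \frac{1}{7}}{6 - 5} + 4\right) = \frac{4}{5} + 96 \left(\frac{\left(-1\right) \frac{1}{7}}{6 - 5} + 4\right) = \frac{4}{5} + 96 \left(\frac{\left(-1\right) \frac{1}{7}}{1} + 4\right) = \frac{4}{5} + 96 \left(\left(- \frac{1}{7}\right) 1 + 4\right) = \frac{4}{5} + 96 \left(- \frac{1}{7} + 4\right) = \frac{4}{5} + 96 \cdot \frac{27}{7} = \frac{4}{5} + \frac{2592}{7} = \frac{12988}{35}$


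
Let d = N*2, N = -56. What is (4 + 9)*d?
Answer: -1456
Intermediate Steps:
d = -112 (d = -56*2 = -112)
(4 + 9)*d = (4 + 9)*(-112) = 13*(-112) = -1456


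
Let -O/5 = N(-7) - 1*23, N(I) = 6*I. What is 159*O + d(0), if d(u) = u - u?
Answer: 51675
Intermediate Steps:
d(u) = 0
O = 325 (O = -5*(6*(-7) - 1*23) = -5*(-42 - 23) = -5*(-65) = 325)
159*O + d(0) = 159*325 + 0 = 51675 + 0 = 51675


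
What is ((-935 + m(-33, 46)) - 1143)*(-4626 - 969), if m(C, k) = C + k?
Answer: 11553675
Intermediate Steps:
((-935 + m(-33, 46)) - 1143)*(-4626 - 969) = ((-935 + (-33 + 46)) - 1143)*(-4626 - 969) = ((-935 + 13) - 1143)*(-5595) = (-922 - 1143)*(-5595) = -2065*(-5595) = 11553675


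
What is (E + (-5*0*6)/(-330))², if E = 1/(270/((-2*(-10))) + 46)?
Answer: 4/14161 ≈ 0.00028247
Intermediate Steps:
E = 2/119 (E = 1/(270/20 + 46) = 1/(270*(1/20) + 46) = 1/(27/2 + 46) = 1/(119/2) = 2/119 ≈ 0.016807)
(E + (-5*0*6)/(-330))² = (2/119 + (-5*0*6)/(-330))² = (2/119 + (0*6)*(-1/330))² = (2/119 + 0*(-1/330))² = (2/119 + 0)² = (2/119)² = 4/14161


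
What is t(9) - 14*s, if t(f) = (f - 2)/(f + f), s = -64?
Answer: 16135/18 ≈ 896.39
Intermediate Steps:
t(f) = (-2 + f)/(2*f) (t(f) = (-2 + f)/((2*f)) = (-2 + f)*(1/(2*f)) = (-2 + f)/(2*f))
t(9) - 14*s = (½)*(-2 + 9)/9 - 14*(-64) = (½)*(⅑)*7 + 896 = 7/18 + 896 = 16135/18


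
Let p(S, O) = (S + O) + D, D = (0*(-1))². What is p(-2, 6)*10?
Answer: 40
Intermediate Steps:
D = 0 (D = 0² = 0)
p(S, O) = O + S (p(S, O) = (S + O) + 0 = (O + S) + 0 = O + S)
p(-2, 6)*10 = (6 - 2)*10 = 4*10 = 40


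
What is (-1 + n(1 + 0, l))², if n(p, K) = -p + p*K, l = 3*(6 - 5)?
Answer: 1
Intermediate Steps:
l = 3 (l = 3*1 = 3)
n(p, K) = -p + K*p
(-1 + n(1 + 0, l))² = (-1 + (1 + 0)*(-1 + 3))² = (-1 + 1*2)² = (-1 + 2)² = 1² = 1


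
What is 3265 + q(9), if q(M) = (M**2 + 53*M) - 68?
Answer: 3755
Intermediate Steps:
q(M) = -68 + M**2 + 53*M
3265 + q(9) = 3265 + (-68 + 9**2 + 53*9) = 3265 + (-68 + 81 + 477) = 3265 + 490 = 3755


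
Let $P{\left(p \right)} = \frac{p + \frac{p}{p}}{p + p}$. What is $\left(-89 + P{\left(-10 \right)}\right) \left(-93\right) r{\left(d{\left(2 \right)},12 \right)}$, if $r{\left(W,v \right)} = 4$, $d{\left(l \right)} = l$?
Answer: $\frac{164703}{5} \approx 32941.0$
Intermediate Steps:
$P{\left(p \right)} = \frac{1 + p}{2 p}$ ($P{\left(p \right)} = \frac{p + 1}{2 p} = \left(1 + p\right) \frac{1}{2 p} = \frac{1 + p}{2 p}$)
$\left(-89 + P{\left(-10 \right)}\right) \left(-93\right) r{\left(d{\left(2 \right)},12 \right)} = \left(-89 + \frac{1 - 10}{2 \left(-10\right)}\right) \left(-93\right) 4 = \left(-89 + \frac{1}{2} \left(- \frac{1}{10}\right) \left(-9\right)\right) \left(-93\right) 4 = \left(-89 + \frac{9}{20}\right) \left(-93\right) 4 = \left(- \frac{1771}{20}\right) \left(-93\right) 4 = \frac{164703}{20} \cdot 4 = \frac{164703}{5}$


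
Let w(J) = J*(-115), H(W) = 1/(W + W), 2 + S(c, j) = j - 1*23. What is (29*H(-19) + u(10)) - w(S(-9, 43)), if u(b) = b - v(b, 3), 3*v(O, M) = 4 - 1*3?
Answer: 236995/114 ≈ 2078.9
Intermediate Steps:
S(c, j) = -25 + j (S(c, j) = -2 + (j - 1*23) = -2 + (j - 23) = -2 + (-23 + j) = -25 + j)
v(O, M) = 1/3 (v(O, M) = (4 - 1*3)/3 = (4 - 3)/3 = (1/3)*1 = 1/3)
u(b) = -1/3 + b (u(b) = b - 1*1/3 = b - 1/3 = -1/3 + b)
H(W) = 1/(2*W)
w(J) = -115*J
(29*H(-19) + u(10)) - w(S(-9, 43)) = (29*((1/2)/(-19)) + (-1/3 + 10)) - (-115)*(-25 + 43) = (29*((1/2)*(-1/19)) + 29/3) - (-115)*18 = (29*(-1/38) + 29/3) - 1*(-2070) = (-29/38 + 29/3) + 2070 = 1015/114 + 2070 = 236995/114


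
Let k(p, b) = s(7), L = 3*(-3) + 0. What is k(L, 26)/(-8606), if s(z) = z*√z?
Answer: -7*√7/8606 ≈ -0.0021520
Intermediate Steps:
L = -9 (L = -9 + 0 = -9)
s(z) = z^(3/2)
k(p, b) = 7*√7 (k(p, b) = 7^(3/2) = 7*√7)
k(L, 26)/(-8606) = (7*√7)/(-8606) = (7*√7)*(-1/8606) = -7*√7/8606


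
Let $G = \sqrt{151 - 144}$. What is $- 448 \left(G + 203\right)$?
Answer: $-90944 - 448 \sqrt{7} \approx -92129.0$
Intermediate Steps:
$G = \sqrt{7} \approx 2.6458$
$- 448 \left(G + 203\right) = - 448 \left(\sqrt{7} + 203\right) = - 448 \left(203 + \sqrt{7}\right) = -90944 - 448 \sqrt{7}$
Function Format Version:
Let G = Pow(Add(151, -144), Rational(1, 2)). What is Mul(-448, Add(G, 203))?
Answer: Add(-90944, Mul(-448, Pow(7, Rational(1, 2)))) ≈ -92129.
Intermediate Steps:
G = Pow(7, Rational(1, 2)) ≈ 2.6458
Mul(-448, Add(G, 203)) = Mul(-448, Add(Pow(7, Rational(1, 2)), 203)) = Mul(-448, Add(203, Pow(7, Rational(1, 2)))) = Add(-90944, Mul(-448, Pow(7, Rational(1, 2))))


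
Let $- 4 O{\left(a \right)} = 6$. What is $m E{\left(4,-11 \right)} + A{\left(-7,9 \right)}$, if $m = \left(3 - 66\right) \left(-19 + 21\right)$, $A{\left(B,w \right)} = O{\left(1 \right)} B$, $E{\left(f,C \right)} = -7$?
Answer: $\frac{1785}{2} \approx 892.5$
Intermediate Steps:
$O{\left(a \right)} = - \frac{3}{2}$ ($O{\left(a \right)} = \left(- \frac{1}{4}\right) 6 = - \frac{3}{2}$)
$A{\left(B,w \right)} = - \frac{3 B}{2}$
$m = -126$ ($m = \left(-63\right) 2 = -126$)
$m E{\left(4,-11 \right)} + A{\left(-7,9 \right)} = \left(-126\right) \left(-7\right) - - \frac{21}{2} = 882 + \frac{21}{2} = \frac{1785}{2}$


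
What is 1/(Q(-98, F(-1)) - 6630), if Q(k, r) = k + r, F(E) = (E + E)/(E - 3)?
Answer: -2/13455 ≈ -0.00014864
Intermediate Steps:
F(E) = 2*E/(-3 + E) (F(E) = (2*E)/(-3 + E) = 2*E/(-3 + E))
1/(Q(-98, F(-1)) - 6630) = 1/((-98 + 2*(-1)/(-3 - 1)) - 6630) = 1/((-98 + 2*(-1)/(-4)) - 6630) = 1/((-98 + 2*(-1)*(-¼)) - 6630) = 1/((-98 + ½) - 6630) = 1/(-195/2 - 6630) = 1/(-13455/2) = -2/13455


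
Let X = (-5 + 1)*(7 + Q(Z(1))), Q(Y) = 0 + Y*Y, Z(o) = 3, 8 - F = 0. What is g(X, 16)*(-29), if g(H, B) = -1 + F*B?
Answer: -3683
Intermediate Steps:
F = 8 (F = 8 - 1*0 = 8 + 0 = 8)
Q(Y) = Y² (Q(Y) = 0 + Y² = Y²)
X = -64 (X = (-5 + 1)*(7 + 3²) = -4*(7 + 9) = -4*16 = -64)
g(H, B) = -1 + 8*B
g(X, 16)*(-29) = (-1 + 8*16)*(-29) = (-1 + 128)*(-29) = 127*(-29) = -3683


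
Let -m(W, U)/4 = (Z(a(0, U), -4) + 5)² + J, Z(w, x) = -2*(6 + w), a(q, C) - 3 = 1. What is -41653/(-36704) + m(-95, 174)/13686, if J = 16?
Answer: 267340151/251165472 ≈ 1.0644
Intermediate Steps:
a(q, C) = 4 (a(q, C) = 3 + 1 = 4)
Z(w, x) = -12 - 2*w
m(W, U) = -964 (m(W, U) = -4*(((-12 - 2*4) + 5)² + 16) = -4*(((-12 - 8) + 5)² + 16) = -4*((-20 + 5)² + 16) = -4*((-15)² + 16) = -4*(225 + 16) = -4*241 = -964)
-41653/(-36704) + m(-95, 174)/13686 = -41653/(-36704) - 964/13686 = -41653*(-1/36704) - 964*1/13686 = 41653/36704 - 482/6843 = 267340151/251165472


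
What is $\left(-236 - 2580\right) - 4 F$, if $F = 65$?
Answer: $-3076$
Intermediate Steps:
$\left(-236 - 2580\right) - 4 F = \left(-236 - 2580\right) - 260 = -2816 - 260 = -3076$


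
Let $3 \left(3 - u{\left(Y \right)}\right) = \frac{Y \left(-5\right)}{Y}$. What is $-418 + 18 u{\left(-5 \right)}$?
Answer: $-334$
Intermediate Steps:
$u{\left(Y \right)} = \frac{14}{3}$ ($u{\left(Y \right)} = 3 - \frac{Y \left(-5\right) \frac{1}{Y}}{3} = 3 - \frac{- 5 Y \frac{1}{Y}}{3} = 3 - - \frac{5}{3} = 3 + \frac{5}{3} = \frac{14}{3}$)
$-418 + 18 u{\left(-5 \right)} = -418 + 18 \cdot \frac{14}{3} = -418 + 84 = -334$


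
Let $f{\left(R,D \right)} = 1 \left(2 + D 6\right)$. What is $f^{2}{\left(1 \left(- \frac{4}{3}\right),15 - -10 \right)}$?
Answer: $23104$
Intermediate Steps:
$f{\left(R,D \right)} = 2 + 6 D$ ($f{\left(R,D \right)} = 1 \left(2 + 6 D\right) = 2 + 6 D$)
$f^{2}{\left(1 \left(- \frac{4}{3}\right),15 - -10 \right)} = \left(2 + 6 \left(15 - -10\right)\right)^{2} = \left(2 + 6 \left(15 + 10\right)\right)^{2} = \left(2 + 6 \cdot 25\right)^{2} = \left(2 + 150\right)^{2} = 152^{2} = 23104$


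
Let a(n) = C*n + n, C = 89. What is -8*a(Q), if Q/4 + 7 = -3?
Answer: 28800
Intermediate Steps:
Q = -40 (Q = -28 + 4*(-3) = -28 - 12 = -40)
a(n) = 90*n (a(n) = 89*n + n = 90*n)
-8*a(Q) = -720*(-40) = -8*(-3600) = 28800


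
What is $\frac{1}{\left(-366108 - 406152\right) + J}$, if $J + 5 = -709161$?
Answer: $- \frac{1}{1481426} \approx -6.7503 \cdot 10^{-7}$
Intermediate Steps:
$J = -709166$ ($J = -5 - 709161 = -709166$)
$\frac{1}{\left(-366108 - 406152\right) + J} = \frac{1}{\left(-366108 - 406152\right) - 709166} = \frac{1}{-772260 - 709166} = \frac{1}{-1481426} = - \frac{1}{1481426}$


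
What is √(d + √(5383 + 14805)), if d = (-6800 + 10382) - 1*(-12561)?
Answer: √(16143 + 14*√103) ≈ 127.61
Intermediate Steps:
d = 16143 (d = 3582 + 12561 = 16143)
√(d + √(5383 + 14805)) = √(16143 + √(5383 + 14805)) = √(16143 + √20188) = √(16143 + 14*√103)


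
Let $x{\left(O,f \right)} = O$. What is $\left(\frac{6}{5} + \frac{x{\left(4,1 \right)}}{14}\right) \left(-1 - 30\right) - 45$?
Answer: $- \frac{3187}{35} \approx -91.057$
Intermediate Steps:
$\left(\frac{6}{5} + \frac{x{\left(4,1 \right)}}{14}\right) \left(-1 - 30\right) - 45 = \left(\frac{6}{5} + \frac{4}{14}\right) \left(-1 - 30\right) - 45 = \left(6 \cdot \frac{1}{5} + 4 \cdot \frac{1}{14}\right) \left(-1 - 30\right) - 45 = \left(\frac{6}{5} + \frac{2}{7}\right) \left(-31\right) - 45 = \frac{52}{35} \left(-31\right) - 45 = - \frac{1612}{35} - 45 = - \frac{3187}{35}$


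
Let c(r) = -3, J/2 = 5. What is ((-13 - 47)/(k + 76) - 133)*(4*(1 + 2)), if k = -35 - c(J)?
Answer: -17736/11 ≈ -1612.4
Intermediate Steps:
J = 10 (J = 2*5 = 10)
k = -32 (k = -35 - 1*(-3) = -35 + 3 = -32)
((-13 - 47)/(k + 76) - 133)*(4*(1 + 2)) = ((-13 - 47)/(-32 + 76) - 133)*(4*(1 + 2)) = (-60/44 - 133)*(4*3) = (-60*1/44 - 133)*12 = (-15/11 - 133)*12 = -1478/11*12 = -17736/11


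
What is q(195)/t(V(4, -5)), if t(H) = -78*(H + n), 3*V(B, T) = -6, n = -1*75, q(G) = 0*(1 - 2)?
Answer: 0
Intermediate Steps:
q(G) = 0 (q(G) = 0*(-1) = 0)
n = -75
V(B, T) = -2 (V(B, T) = (⅓)*(-6) = -2)
t(H) = 5850 - 78*H (t(H) = -78*(H - 75) = -78*(-75 + H) = 5850 - 78*H)
q(195)/t(V(4, -5)) = 0/(5850 - 78*(-2)) = 0/(5850 + 156) = 0/6006 = 0*(1/6006) = 0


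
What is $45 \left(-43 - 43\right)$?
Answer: $-3870$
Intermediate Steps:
$45 \left(-43 - 43\right) = 45 \left(-86\right) = -3870$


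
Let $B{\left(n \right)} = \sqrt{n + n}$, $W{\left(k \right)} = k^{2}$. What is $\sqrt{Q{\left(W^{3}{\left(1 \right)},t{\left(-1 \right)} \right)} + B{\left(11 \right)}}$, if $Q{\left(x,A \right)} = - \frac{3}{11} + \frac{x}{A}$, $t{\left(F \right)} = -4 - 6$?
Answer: $\frac{\sqrt{-4510 + 12100 \sqrt{22}}}{110} \approx 2.0779$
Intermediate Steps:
$t{\left(F \right)} = -10$ ($t{\left(F \right)} = -4 - 6 = -10$)
$Q{\left(x,A \right)} = - \frac{3}{11} + \frac{x}{A}$ ($Q{\left(x,A \right)} = \left(-3\right) \frac{1}{11} + \frac{x}{A} = - \frac{3}{11} + \frac{x}{A}$)
$B{\left(n \right)} = \sqrt{2} \sqrt{n}$ ($B{\left(n \right)} = \sqrt{2 n} = \sqrt{2} \sqrt{n}$)
$\sqrt{Q{\left(W^{3}{\left(1 \right)},t{\left(-1 \right)} \right)} + B{\left(11 \right)}} = \sqrt{\left(- \frac{3}{11} + \frac{\left(1^{2}\right)^{3}}{-10}\right) + \sqrt{2} \sqrt{11}} = \sqrt{\left(- \frac{3}{11} + 1^{3} \left(- \frac{1}{10}\right)\right) + \sqrt{22}} = \sqrt{\left(- \frac{3}{11} + 1 \left(- \frac{1}{10}\right)\right) + \sqrt{22}} = \sqrt{\left(- \frac{3}{11} - \frac{1}{10}\right) + \sqrt{22}} = \sqrt{- \frac{41}{110} + \sqrt{22}}$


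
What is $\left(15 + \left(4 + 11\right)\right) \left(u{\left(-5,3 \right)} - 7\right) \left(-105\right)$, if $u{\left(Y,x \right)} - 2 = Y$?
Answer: $31500$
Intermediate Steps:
$u{\left(Y,x \right)} = 2 + Y$
$\left(15 + \left(4 + 11\right)\right) \left(u{\left(-5,3 \right)} - 7\right) \left(-105\right) = \left(15 + \left(4 + 11\right)\right) \left(\left(2 - 5\right) - 7\right) \left(-105\right) = \left(15 + 15\right) \left(-3 - 7\right) \left(-105\right) = 30 \left(-3 - 7\right) \left(-105\right) = 30 \left(-10\right) \left(-105\right) = \left(-300\right) \left(-105\right) = 31500$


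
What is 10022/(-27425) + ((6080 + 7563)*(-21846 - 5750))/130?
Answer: -1032530065576/356525 ≈ -2.8961e+6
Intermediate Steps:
10022/(-27425) + ((6080 + 7563)*(-21846 - 5750))/130 = 10022*(-1/27425) + (13643*(-27596))*(1/130) = -10022/27425 - 376492228*1/130 = -10022/27425 - 188246114/65 = -1032530065576/356525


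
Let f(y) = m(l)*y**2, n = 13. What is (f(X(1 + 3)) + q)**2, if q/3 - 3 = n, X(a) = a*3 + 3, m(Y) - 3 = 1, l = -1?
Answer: 898704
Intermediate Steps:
m(Y) = 4 (m(Y) = 3 + 1 = 4)
X(a) = 3 + 3*a (X(a) = 3*a + 3 = 3 + 3*a)
f(y) = 4*y**2
q = 48 (q = 9 + 3*13 = 9 + 39 = 48)
(f(X(1 + 3)) + q)**2 = (4*(3 + 3*(1 + 3))**2 + 48)**2 = (4*(3 + 3*4)**2 + 48)**2 = (4*(3 + 12)**2 + 48)**2 = (4*15**2 + 48)**2 = (4*225 + 48)**2 = (900 + 48)**2 = 948**2 = 898704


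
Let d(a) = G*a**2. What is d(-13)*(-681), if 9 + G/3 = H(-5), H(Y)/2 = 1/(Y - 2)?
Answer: 22442355/7 ≈ 3.2061e+6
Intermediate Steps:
H(Y) = 2/(-2 + Y) (H(Y) = 2/(Y - 2) = 2/(-2 + Y))
G = -195/7 (G = -27 + 3*(2/(-2 - 5)) = -27 + 3*(2/(-7)) = -27 + 3*(2*(-1/7)) = -27 + 3*(-2/7) = -27 - 6/7 = -195/7 ≈ -27.857)
d(a) = -195*a**2/7
d(-13)*(-681) = -195/7*(-13)**2*(-681) = -195/7*169*(-681) = -32955/7*(-681) = 22442355/7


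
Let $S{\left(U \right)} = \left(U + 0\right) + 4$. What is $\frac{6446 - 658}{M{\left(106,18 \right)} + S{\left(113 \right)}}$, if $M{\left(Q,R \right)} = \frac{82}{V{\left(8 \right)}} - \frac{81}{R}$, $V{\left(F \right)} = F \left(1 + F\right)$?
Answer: $\frac{208368}{4091} \approx 50.933$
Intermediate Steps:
$S{\left(U \right)} = 4 + U$ ($S{\left(U \right)} = U + 4 = 4 + U$)
$M{\left(Q,R \right)} = \frac{41}{36} - \frac{81}{R}$ ($M{\left(Q,R \right)} = \frac{82}{8 \left(1 + 8\right)} - \frac{81}{R} = \frac{82}{8 \cdot 9} - \frac{81}{R} = \frac{82}{72} - \frac{81}{R} = 82 \cdot \frac{1}{72} - \frac{81}{R} = \frac{41}{36} - \frac{81}{R}$)
$\frac{6446 - 658}{M{\left(106,18 \right)} + S{\left(113 \right)}} = \frac{6446 - 658}{\left(\frac{41}{36} - \frac{81}{18}\right) + \left(4 + 113\right)} = \frac{5788}{\left(\frac{41}{36} - \frac{9}{2}\right) + 117} = \frac{5788}{- \frac{121}{36} + 117} = \frac{5788}{\frac{4091}{36}} = 5788 \cdot \frac{36}{4091} = \frac{208368}{4091}$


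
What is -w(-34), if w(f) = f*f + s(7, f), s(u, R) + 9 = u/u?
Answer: -1148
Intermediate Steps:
s(u, R) = -8 (s(u, R) = -9 + u/u = -9 + 1 = -8)
w(f) = -8 + f² (w(f) = f*f - 8 = f² - 8 = -8 + f²)
-w(-34) = -(-8 + (-34)²) = -(-8 + 1156) = -1*1148 = -1148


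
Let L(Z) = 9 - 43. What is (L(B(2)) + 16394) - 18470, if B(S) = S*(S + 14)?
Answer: -2110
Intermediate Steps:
B(S) = S*(14 + S)
L(Z) = -34
(L(B(2)) + 16394) - 18470 = (-34 + 16394) - 18470 = 16360 - 18470 = -2110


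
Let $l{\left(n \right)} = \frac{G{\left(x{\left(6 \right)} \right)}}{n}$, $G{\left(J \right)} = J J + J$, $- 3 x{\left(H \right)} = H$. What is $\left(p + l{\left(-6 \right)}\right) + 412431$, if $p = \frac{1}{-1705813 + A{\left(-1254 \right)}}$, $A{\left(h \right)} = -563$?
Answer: $\frac{703761791263}{1706376} \approx 4.1243 \cdot 10^{5}$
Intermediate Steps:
$x{\left(H \right)} = - \frac{H}{3}$
$G{\left(J \right)} = J + J^{2}$ ($G{\left(J \right)} = J^{2} + J = J + J^{2}$)
$p = - \frac{1}{1706376}$ ($p = \frac{1}{-1705813 - 563} = \frac{1}{-1706376} = - \frac{1}{1706376} \approx -5.8604 \cdot 10^{-7}$)
$l{\left(n \right)} = \frac{2}{n}$ ($l{\left(n \right)} = \frac{\left(- \frac{1}{3}\right) 6 \left(1 - 2\right)}{n} = \frac{\left(-2\right) \left(1 - 2\right)}{n} = \frac{\left(-2\right) \left(-1\right)}{n} = \frac{2}{n}$)
$\left(p + l{\left(-6 \right)}\right) + 412431 = \left(- \frac{1}{1706376} + \frac{2}{-6}\right) + 412431 = \left(- \frac{1}{1706376} + 2 \left(- \frac{1}{6}\right)\right) + 412431 = \left(- \frac{1}{1706376} - \frac{1}{3}\right) + 412431 = - \frac{568793}{1706376} + 412431 = \frac{703761791263}{1706376}$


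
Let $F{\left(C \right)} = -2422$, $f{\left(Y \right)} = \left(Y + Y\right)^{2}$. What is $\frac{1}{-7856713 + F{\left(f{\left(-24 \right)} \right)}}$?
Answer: $- \frac{1}{7859135} \approx -1.2724 \cdot 10^{-7}$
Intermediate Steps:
$f{\left(Y \right)} = 4 Y^{2}$ ($f{\left(Y \right)} = \left(2 Y\right)^{2} = 4 Y^{2}$)
$\frac{1}{-7856713 + F{\left(f{\left(-24 \right)} \right)}} = \frac{1}{-7856713 - 2422} = \frac{1}{-7859135} = - \frac{1}{7859135}$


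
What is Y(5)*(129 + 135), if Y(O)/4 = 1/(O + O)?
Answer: 528/5 ≈ 105.60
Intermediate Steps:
Y(O) = 2/O (Y(O) = 4/(O + O) = 4/((2*O)) = 4*(1/(2*O)) = 2/O)
Y(5)*(129 + 135) = (2/5)*(129 + 135) = (2*(⅕))*264 = (⅖)*264 = 528/5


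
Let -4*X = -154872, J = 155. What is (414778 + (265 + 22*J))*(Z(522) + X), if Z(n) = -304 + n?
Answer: 16292886008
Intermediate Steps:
X = 38718 (X = -¼*(-154872) = 38718)
(414778 + (265 + 22*J))*(Z(522) + X) = (414778 + (265 + 22*155))*((-304 + 522) + 38718) = (414778 + (265 + 3410))*(218 + 38718) = (414778 + 3675)*38936 = 418453*38936 = 16292886008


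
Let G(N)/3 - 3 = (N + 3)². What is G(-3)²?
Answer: 81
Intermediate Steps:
G(N) = 9 + 3*(3 + N)² (G(N) = 9 + 3*(N + 3)² = 9 + 3*(3 + N)²)
G(-3)² = (9 + 3*(3 - 3)²)² = (9 + 3*0²)² = (9 + 3*0)² = (9 + 0)² = 9² = 81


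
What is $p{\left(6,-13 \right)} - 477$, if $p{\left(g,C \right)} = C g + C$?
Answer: $-568$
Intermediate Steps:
$p{\left(g,C \right)} = C + C g$
$p{\left(6,-13 \right)} - 477 = - 13 \left(1 + 6\right) - 477 = \left(-13\right) 7 - 477 = -91 - 477 = -568$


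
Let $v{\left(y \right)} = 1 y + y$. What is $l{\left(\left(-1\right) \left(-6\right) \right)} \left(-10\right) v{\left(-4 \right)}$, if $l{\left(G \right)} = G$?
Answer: $480$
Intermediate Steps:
$v{\left(y \right)} = 2 y$ ($v{\left(y \right)} = y + y = 2 y$)
$l{\left(\left(-1\right) \left(-6\right) \right)} \left(-10\right) v{\left(-4 \right)} = \left(-1\right) \left(-6\right) \left(-10\right) 2 \left(-4\right) = 6 \left(-10\right) \left(-8\right) = \left(-60\right) \left(-8\right) = 480$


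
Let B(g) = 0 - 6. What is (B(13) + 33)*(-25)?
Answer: -675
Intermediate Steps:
B(g) = -6
(B(13) + 33)*(-25) = (-6 + 33)*(-25) = 27*(-25) = -675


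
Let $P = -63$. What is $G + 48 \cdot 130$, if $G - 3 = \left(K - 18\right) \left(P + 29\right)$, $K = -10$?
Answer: $7195$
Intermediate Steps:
$G = 955$ ($G = 3 + \left(-10 - 18\right) \left(-63 + 29\right) = 3 - -952 = 3 + 952 = 955$)
$G + 48 \cdot 130 = 955 + 48 \cdot 130 = 955 + 6240 = 7195$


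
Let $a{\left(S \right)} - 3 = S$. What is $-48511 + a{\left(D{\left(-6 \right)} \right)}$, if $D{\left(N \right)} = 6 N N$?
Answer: $-48292$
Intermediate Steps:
$D{\left(N \right)} = 6 N^{2}$
$a{\left(S \right)} = 3 + S$
$-48511 + a{\left(D{\left(-6 \right)} \right)} = -48511 + \left(3 + 6 \left(-6\right)^{2}\right) = -48511 + \left(3 + 6 \cdot 36\right) = -48511 + \left(3 + 216\right) = -48511 + 219 = -48292$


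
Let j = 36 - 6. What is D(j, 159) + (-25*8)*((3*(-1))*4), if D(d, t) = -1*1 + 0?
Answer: 2399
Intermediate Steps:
j = 30
D(d, t) = -1 (D(d, t) = -1 + 0 = -1)
D(j, 159) + (-25*8)*((3*(-1))*4) = -1 + (-25*8)*((3*(-1))*4) = -1 - (-600)*4 = -1 - 200*(-12) = -1 + 2400 = 2399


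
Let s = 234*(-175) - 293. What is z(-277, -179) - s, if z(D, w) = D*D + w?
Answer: 117793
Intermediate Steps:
s = -41243 (s = -40950 - 293 = -41243)
z(D, w) = w + D**2 (z(D, w) = D**2 + w = w + D**2)
z(-277, -179) - s = (-179 + (-277)**2) - 1*(-41243) = (-179 + 76729) + 41243 = 76550 + 41243 = 117793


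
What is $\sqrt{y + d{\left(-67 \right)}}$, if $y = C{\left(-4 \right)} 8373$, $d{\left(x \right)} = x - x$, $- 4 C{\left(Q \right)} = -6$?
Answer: $\frac{3 \sqrt{5582}}{2} \approx 112.07$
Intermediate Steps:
$C{\left(Q \right)} = \frac{3}{2}$ ($C{\left(Q \right)} = \left(- \frac{1}{4}\right) \left(-6\right) = \frac{3}{2}$)
$d{\left(x \right)} = 0$
$y = \frac{25119}{2}$ ($y = \frac{3}{2} \cdot 8373 = \frac{25119}{2} \approx 12560.0$)
$\sqrt{y + d{\left(-67 \right)}} = \sqrt{\frac{25119}{2} + 0} = \sqrt{\frac{25119}{2}} = \frac{3 \sqrt{5582}}{2}$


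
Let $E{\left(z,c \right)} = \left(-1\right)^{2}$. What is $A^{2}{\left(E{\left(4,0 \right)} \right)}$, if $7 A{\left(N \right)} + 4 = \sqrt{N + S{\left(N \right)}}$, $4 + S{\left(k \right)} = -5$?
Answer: $\frac{8}{49} - \frac{16 i \sqrt{2}}{49} \approx 0.16327 - 0.46178 i$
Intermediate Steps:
$E{\left(z,c \right)} = 1$
$S{\left(k \right)} = -9$ ($S{\left(k \right)} = -4 - 5 = -9$)
$A{\left(N \right)} = - \frac{4}{7} + \frac{\sqrt{-9 + N}}{7}$ ($A{\left(N \right)} = - \frac{4}{7} + \frac{\sqrt{N - 9}}{7} = - \frac{4}{7} + \frac{\sqrt{-9 + N}}{7}$)
$A^{2}{\left(E{\left(4,0 \right)} \right)} = \left(- \frac{4}{7} + \frac{\sqrt{-9 + 1}}{7}\right)^{2} = \left(- \frac{4}{7} + \frac{\sqrt{-8}}{7}\right)^{2} = \left(- \frac{4}{7} + \frac{2 i \sqrt{2}}{7}\right)^{2}$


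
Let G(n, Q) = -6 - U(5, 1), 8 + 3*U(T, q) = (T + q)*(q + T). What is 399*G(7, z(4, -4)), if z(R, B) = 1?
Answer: -6118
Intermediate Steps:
U(T, q) = -8/3 + (T + q)**2/3 (U(T, q) = -8/3 + ((T + q)*(q + T))/3 = -8/3 + ((T + q)*(T + q))/3 = -8/3 + (T + q)**2/3)
G(n, Q) = -46/3 (G(n, Q) = -6 - (-8/3 + (5 + 1)**2/3) = -6 - (-8/3 + (1/3)*6**2) = -6 - (-8/3 + (1/3)*36) = -6 - (-8/3 + 12) = -6 - 1*28/3 = -6 - 28/3 = -46/3)
399*G(7, z(4, -4)) = 399*(-46/3) = -6118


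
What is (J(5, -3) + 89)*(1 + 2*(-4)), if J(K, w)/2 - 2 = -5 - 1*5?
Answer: -511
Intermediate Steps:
J(K, w) = -16 (J(K, w) = 4 + 2*(-5 - 1*5) = 4 + 2*(-5 - 5) = 4 + 2*(-10) = 4 - 20 = -16)
(J(5, -3) + 89)*(1 + 2*(-4)) = (-16 + 89)*(1 + 2*(-4)) = 73*(1 - 8) = 73*(-7) = -511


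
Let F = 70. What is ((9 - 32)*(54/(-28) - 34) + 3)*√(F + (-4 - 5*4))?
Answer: 11611*√46/14 ≈ 5625.0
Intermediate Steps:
((9 - 32)*(54/(-28) - 34) + 3)*√(F + (-4 - 5*4)) = ((9 - 32)*(54/(-28) - 34) + 3)*√(70 + (-4 - 5*4)) = (-23*(54*(-1/28) - 34) + 3)*√(70 + (-4 - 20)) = (-23*(-27/14 - 34) + 3)*√(70 - 24) = (-23*(-503/14) + 3)*√46 = (11569/14 + 3)*√46 = 11611*√46/14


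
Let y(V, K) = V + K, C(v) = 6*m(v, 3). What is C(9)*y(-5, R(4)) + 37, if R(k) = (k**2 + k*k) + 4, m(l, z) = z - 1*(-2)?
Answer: 967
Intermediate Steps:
m(l, z) = 2 + z (m(l, z) = z + 2 = 2 + z)
C(v) = 30 (C(v) = 6*(2 + 3) = 6*5 = 30)
R(k) = 4 + 2*k**2 (R(k) = (k**2 + k**2) + 4 = 2*k**2 + 4 = 4 + 2*k**2)
y(V, K) = K + V
C(9)*y(-5, R(4)) + 37 = 30*((4 + 2*4**2) - 5) + 37 = 30*((4 + 2*16) - 5) + 37 = 30*((4 + 32) - 5) + 37 = 30*(36 - 5) + 37 = 30*31 + 37 = 930 + 37 = 967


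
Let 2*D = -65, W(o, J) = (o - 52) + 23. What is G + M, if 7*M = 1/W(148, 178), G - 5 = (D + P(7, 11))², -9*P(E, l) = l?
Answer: 308267801/269892 ≈ 1142.2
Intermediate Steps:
W(o, J) = -29 + o (W(o, J) = (-52 + o) + 23 = -29 + o)
P(E, l) = -l/9
D = -65/2 (D = (½)*(-65) = -65/2 ≈ -32.500)
G = 370069/324 (G = 5 + (-65/2 - ⅑*11)² = 5 + (-65/2 - 11/9)² = 5 + (-607/18)² = 5 + 368449/324 = 370069/324 ≈ 1142.2)
M = 1/833 (M = 1/(7*(-29 + 148)) = (⅐)/119 = (⅐)*(1/119) = 1/833 ≈ 0.0012005)
G + M = 370069/324 + 1/833 = 308267801/269892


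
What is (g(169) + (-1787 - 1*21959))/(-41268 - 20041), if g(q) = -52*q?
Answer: 32534/61309 ≈ 0.53066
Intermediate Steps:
(g(169) + (-1787 - 1*21959))/(-41268 - 20041) = (-52*169 + (-1787 - 1*21959))/(-41268 - 20041) = (-8788 + (-1787 - 21959))/(-61309) = (-8788 - 23746)*(-1/61309) = -32534*(-1/61309) = 32534/61309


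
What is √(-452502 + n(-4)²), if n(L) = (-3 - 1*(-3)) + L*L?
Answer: I*√452246 ≈ 672.49*I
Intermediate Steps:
n(L) = L² (n(L) = (-3 + 3) + L² = 0 + L² = L²)
√(-452502 + n(-4)²) = √(-452502 + ((-4)²)²) = √(-452502 + 16²) = √(-452502 + 256) = √(-452246) = I*√452246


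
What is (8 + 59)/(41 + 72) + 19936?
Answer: 2252835/113 ≈ 19937.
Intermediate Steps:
(8 + 59)/(41 + 72) + 19936 = 67/113 + 19936 = 2252835/113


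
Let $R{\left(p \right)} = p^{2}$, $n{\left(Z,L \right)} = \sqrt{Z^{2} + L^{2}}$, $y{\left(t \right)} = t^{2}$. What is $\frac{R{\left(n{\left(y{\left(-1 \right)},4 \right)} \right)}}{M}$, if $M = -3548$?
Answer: $- \frac{17}{3548} \approx -0.0047914$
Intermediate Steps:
$n{\left(Z,L \right)} = \sqrt{L^{2} + Z^{2}}$
$\frac{R{\left(n{\left(y{\left(-1 \right)},4 \right)} \right)}}{M} = \frac{\left(\sqrt{4^{2} + \left(\left(-1\right)^{2}\right)^{2}}\right)^{2}}{-3548} = \left(\sqrt{16 + 1^{2}}\right)^{2} \left(- \frac{1}{3548}\right) = \left(\sqrt{16 + 1}\right)^{2} \left(- \frac{1}{3548}\right) = \left(\sqrt{17}\right)^{2} \left(- \frac{1}{3548}\right) = 17 \left(- \frac{1}{3548}\right) = - \frac{17}{3548}$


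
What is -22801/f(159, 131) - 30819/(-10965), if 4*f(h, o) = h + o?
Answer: -6607429/21199 ≈ -311.69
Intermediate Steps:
f(h, o) = h/4 + o/4 (f(h, o) = (h + o)/4 = h/4 + o/4)
-22801/f(159, 131) - 30819/(-10965) = -22801/((¼)*159 + (¼)*131) - 30819/(-10965) = -22801/(159/4 + 131/4) - 30819*(-1/10965) = -22801/145/2 + 10273/3655 = -22801*2/145 + 10273/3655 = -45602/145 + 10273/3655 = -6607429/21199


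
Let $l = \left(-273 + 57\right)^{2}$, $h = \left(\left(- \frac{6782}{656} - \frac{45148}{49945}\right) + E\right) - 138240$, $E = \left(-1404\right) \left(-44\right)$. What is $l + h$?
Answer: $- \frac{488497635719}{16381960} \approx -29819.0$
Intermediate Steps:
$E = 61776$
$h = - \frac{1252814361479}{16381960}$ ($h = \left(\left(- \frac{6782}{656} - \frac{45148}{49945}\right) + 61776\right) - 138240 = \left(\left(\left(-6782\right) \frac{1}{656} - \frac{45148}{49945}\right) + 61776\right) - 138240 = \left(\left(- \frac{3391}{328} - \frac{45148}{49945}\right) + 61776\right) - 138240 = \left(- \frac{184172039}{16381960} + 61776\right) - 138240 = \frac{1011827788921}{16381960} - 138240 = - \frac{1252814361479}{16381960} \approx -76475.0$)
$l = 46656$ ($l = \left(-216\right)^{2} = 46656$)
$l + h = 46656 - \frac{1252814361479}{16381960} = - \frac{488497635719}{16381960}$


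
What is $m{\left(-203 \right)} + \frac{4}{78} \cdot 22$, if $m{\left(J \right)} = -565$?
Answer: $- \frac{21991}{39} \approx -563.87$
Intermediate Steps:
$m{\left(-203 \right)} + \frac{4}{78} \cdot 22 = -565 + \frac{4}{78} \cdot 22 = -565 + 4 \cdot \frac{1}{78} \cdot 22 = -565 + \frac{2}{39} \cdot 22 = -565 + \frac{44}{39} = - \frac{21991}{39}$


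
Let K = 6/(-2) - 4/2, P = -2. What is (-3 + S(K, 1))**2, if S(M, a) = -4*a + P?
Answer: 81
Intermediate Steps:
K = -5 (K = 6*(-1/2) - 4*1/2 = -3 - 2 = -5)
S(M, a) = -2 - 4*a (S(M, a) = -4*a - 2 = -2 - 4*a)
(-3 + S(K, 1))**2 = (-3 + (-2 - 4*1))**2 = (-3 + (-2 - 4))**2 = (-3 - 6)**2 = (-9)**2 = 81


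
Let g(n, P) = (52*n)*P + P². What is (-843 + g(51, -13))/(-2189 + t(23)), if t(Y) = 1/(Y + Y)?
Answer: 1616900/100693 ≈ 16.058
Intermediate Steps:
t(Y) = 1/(2*Y)
g(n, P) = P² + 52*P*n (g(n, P) = 52*P*n + P² = P² + 52*P*n)
(-843 + g(51, -13))/(-2189 + t(23)) = (-843 - 13*(-13 + 52*51))/(-2189 + (½)/23) = (-843 - 13*(-13 + 2652))/(-2189 + (½)*(1/23)) = (-843 - 13*2639)/(-2189 + 1/46) = (-843 - 34307)/(-100693/46) = -35150*(-46/100693) = 1616900/100693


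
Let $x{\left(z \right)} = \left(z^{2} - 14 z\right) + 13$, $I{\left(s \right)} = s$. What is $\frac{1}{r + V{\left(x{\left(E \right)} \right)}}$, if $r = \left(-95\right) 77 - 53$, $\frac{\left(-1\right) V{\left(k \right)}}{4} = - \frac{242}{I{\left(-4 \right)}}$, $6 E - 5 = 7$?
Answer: $- \frac{1}{7610} \approx -0.00013141$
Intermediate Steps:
$E = 2$ ($E = \frac{5}{6} + \frac{1}{6} \cdot 7 = \frac{5}{6} + \frac{7}{6} = 2$)
$x{\left(z \right)} = 13 + z^{2} - 14 z$
$V{\left(k \right)} = -242$ ($V{\left(k \right)} = - 4 \left(- \frac{242}{-4}\right) = - 4 \left(\left(-242\right) \left(- \frac{1}{4}\right)\right) = \left(-4\right) \frac{121}{2} = -242$)
$r = -7368$ ($r = -7315 - 53 = -7368$)
$\frac{1}{r + V{\left(x{\left(E \right)} \right)}} = \frac{1}{-7368 - 242} = \frac{1}{-7610} = - \frac{1}{7610}$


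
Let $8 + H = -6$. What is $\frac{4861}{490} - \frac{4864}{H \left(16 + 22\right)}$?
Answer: $\frac{9341}{490} \approx 19.063$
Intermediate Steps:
$H = -14$ ($H = -8 - 6 = -14$)
$\frac{4861}{490} - \frac{4864}{H \left(16 + 22\right)} = \frac{4861}{490} - \frac{4864}{\left(-14\right) \left(16 + 22\right)} = 4861 \cdot \frac{1}{490} - \frac{4864}{\left(-14\right) 38} = \frac{4861}{490} - \frac{4864}{-532} = \frac{4861}{490} - - \frac{64}{7} = \frac{4861}{490} + \frac{64}{7} = \frac{9341}{490}$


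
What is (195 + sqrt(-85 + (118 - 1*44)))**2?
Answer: (195 + I*sqrt(11))**2 ≈ 38014.0 + 1293.5*I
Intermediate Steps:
(195 + sqrt(-85 + (118 - 1*44)))**2 = (195 + sqrt(-85 + (118 - 44)))**2 = (195 + sqrt(-85 + 74))**2 = (195 + sqrt(-11))**2 = (195 + I*sqrt(11))**2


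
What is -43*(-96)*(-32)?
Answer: -132096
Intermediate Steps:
-43*(-96)*(-32) = 4128*(-32) = -132096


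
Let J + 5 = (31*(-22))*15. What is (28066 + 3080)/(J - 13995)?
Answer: -15573/12115 ≈ -1.2854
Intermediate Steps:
J = -10235 (J = -5 + (31*(-22))*15 = -5 - 682*15 = -5 - 10230 = -10235)
(28066 + 3080)/(J - 13995) = (28066 + 3080)/(-10235 - 13995) = 31146/(-24230) = 31146*(-1/24230) = -15573/12115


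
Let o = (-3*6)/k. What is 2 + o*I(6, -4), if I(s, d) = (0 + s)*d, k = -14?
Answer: -202/7 ≈ -28.857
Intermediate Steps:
o = 9/7 (o = -3*6/(-14) = -18*(-1/14) = 9/7 ≈ 1.2857)
I(s, d) = d*s (I(s, d) = s*d = d*s)
2 + o*I(6, -4) = 2 + 9*(-4*6)/7 = 2 + (9/7)*(-24) = 2 - 216/7 = -202/7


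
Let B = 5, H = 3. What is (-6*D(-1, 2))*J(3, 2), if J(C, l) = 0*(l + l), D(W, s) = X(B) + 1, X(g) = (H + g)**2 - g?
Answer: 0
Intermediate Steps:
X(g) = (3 + g)**2 - g
D(W, s) = 60 (D(W, s) = ((3 + 5)**2 - 1*5) + 1 = (8**2 - 5) + 1 = (64 - 5) + 1 = 59 + 1 = 60)
J(C, l) = 0 (J(C, l) = 0*(2*l) = 0)
(-6*D(-1, 2))*J(3, 2) = -6*60*0 = -360*0 = 0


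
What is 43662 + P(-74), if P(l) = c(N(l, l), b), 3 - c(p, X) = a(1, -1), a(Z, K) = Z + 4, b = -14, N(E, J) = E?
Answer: 43660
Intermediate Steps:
a(Z, K) = 4 + Z
c(p, X) = -2 (c(p, X) = 3 - (4 + 1) = 3 - 1*5 = 3 - 5 = -2)
P(l) = -2
43662 + P(-74) = 43662 - 2 = 43660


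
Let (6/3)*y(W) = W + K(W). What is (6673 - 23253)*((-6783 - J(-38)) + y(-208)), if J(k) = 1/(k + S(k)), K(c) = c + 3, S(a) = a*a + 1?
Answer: 163051491950/1407 ≈ 1.1589e+8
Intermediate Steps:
S(a) = 1 + a² (S(a) = a² + 1 = 1 + a²)
K(c) = 3 + c
J(k) = 1/(1 + k + k²) (J(k) = 1/(k + (1 + k²)) = 1/(1 + k + k²))
y(W) = 3/2 + W (y(W) = (W + (3 + W))/2 = (3 + 2*W)/2 = 3/2 + W)
(6673 - 23253)*((-6783 - J(-38)) + y(-208)) = (6673 - 23253)*((-6783 - 1/(1 - 38 + (-38)²)) + (3/2 - 208)) = -16580*((-6783 - 1/(1 - 38 + 1444)) - 413/2) = -16580*((-6783 - 1/1407) - 413/2) = -16580*(-9543682/1407 - 413/2) = -16580*(-19668455/2814) = 163051491950/1407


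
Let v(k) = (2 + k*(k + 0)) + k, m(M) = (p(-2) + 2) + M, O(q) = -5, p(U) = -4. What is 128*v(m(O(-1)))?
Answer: 5632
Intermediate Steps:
m(M) = -2 + M (m(M) = (-4 + 2) + M = -2 + M)
v(k) = 2 + k + k² (v(k) = (2 + k*k) + k = (2 + k²) + k = 2 + k + k²)
128*v(m(O(-1))) = 128*(2 + (-2 - 5) + (-2 - 5)²) = 128*(2 - 7 + (-7)²) = 128*(2 - 7 + 49) = 128*44 = 5632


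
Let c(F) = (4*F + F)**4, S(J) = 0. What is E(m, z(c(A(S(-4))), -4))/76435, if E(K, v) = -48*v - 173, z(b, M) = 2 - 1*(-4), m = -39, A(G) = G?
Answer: -461/76435 ≈ -0.0060313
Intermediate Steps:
c(F) = 625*F**4 (c(F) = (5*F)**4 = 625*F**4)
z(b, M) = 6 (z(b, M) = 2 + 4 = 6)
E(K, v) = -173 - 48*v
E(m, z(c(A(S(-4))), -4))/76435 = (-173 - 48*6)/76435 = (-173 - 288)*(1/76435) = -461*1/76435 = -461/76435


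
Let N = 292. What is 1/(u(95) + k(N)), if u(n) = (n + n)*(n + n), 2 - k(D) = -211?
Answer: 1/36313 ≈ 2.7538e-5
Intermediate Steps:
k(D) = 213 (k(D) = 2 - 1*(-211) = 2 + 211 = 213)
u(n) = 4*n² (u(n) = (2*n)*(2*n) = 4*n²)
1/(u(95) + k(N)) = 1/(4*95² + 213) = 1/(4*9025 + 213) = 1/(36100 + 213) = 1/36313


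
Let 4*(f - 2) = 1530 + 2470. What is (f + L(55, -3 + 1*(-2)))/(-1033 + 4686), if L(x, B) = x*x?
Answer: 4027/3653 ≈ 1.1024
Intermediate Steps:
L(x, B) = x²
f = 1002 (f = 2 + (1530 + 2470)/4 = 2 + (¼)*4000 = 2 + 1000 = 1002)
(f + L(55, -3 + 1*(-2)))/(-1033 + 4686) = (1002 + 55²)/(-1033 + 4686) = (1002 + 3025)/3653 = 4027*(1/3653) = 4027/3653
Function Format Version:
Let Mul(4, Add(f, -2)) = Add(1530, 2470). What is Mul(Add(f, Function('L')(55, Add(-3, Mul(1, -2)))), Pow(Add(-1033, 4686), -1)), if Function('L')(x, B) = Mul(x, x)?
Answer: Rational(4027, 3653) ≈ 1.1024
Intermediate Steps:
Function('L')(x, B) = Pow(x, 2)
f = 1002 (f = Add(2, Mul(Rational(1, 4), Add(1530, 2470))) = Add(2, Mul(Rational(1, 4), 4000)) = Add(2, 1000) = 1002)
Mul(Add(f, Function('L')(55, Add(-3, Mul(1, -2)))), Pow(Add(-1033, 4686), -1)) = Mul(Add(1002, Pow(55, 2)), Pow(Add(-1033, 4686), -1)) = Mul(Add(1002, 3025), Pow(3653, -1)) = Mul(4027, Rational(1, 3653)) = Rational(4027, 3653)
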